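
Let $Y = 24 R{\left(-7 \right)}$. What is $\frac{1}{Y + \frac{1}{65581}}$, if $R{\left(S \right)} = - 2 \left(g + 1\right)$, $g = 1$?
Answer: $- \frac{65581}{6295775} \approx -0.010417$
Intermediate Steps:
$R{\left(S \right)} = -4$ ($R{\left(S \right)} = - 2 \left(1 + 1\right) = \left(-2\right) 2 = -4$)
$Y = -96$ ($Y = 24 \left(-4\right) = -96$)
$\frac{1}{Y + \frac{1}{65581}} = \frac{1}{-96 + \frac{1}{65581}} = \frac{1}{- \frac{6295775}{65581}} = - \frac{65581}{6295775}$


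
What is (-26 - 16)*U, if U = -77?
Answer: 3234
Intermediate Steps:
(-26 - 16)*U = (-26 - 16)*(-77) = -42*(-77) = 3234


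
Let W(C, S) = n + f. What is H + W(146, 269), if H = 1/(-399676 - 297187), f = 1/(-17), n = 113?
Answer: 1337976943/11846671 ≈ 112.94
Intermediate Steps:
f = -1/17 ≈ -0.058824
W(C, S) = 1920/17 (W(C, S) = 113 - 1/17 = 1920/17)
H = -1/696863 (H = 1/(-696863) = -1/696863 ≈ -1.4350e-6)
H + W(146, 269) = -1/696863 + 1920/17 = 1337976943/11846671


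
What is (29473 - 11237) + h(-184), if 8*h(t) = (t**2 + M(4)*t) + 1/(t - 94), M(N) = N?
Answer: 49764223/2224 ≈ 22376.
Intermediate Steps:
h(t) = t/2 + t**2/8 + 1/(8*(-94 + t)) (h(t) = ((t**2 + 4*t) + 1/(t - 94))/8 = ((t**2 + 4*t) + 1/(-94 + t))/8 = (t**2 + 1/(-94 + t) + 4*t)/8 = t/2 + t**2/8 + 1/(8*(-94 + t)))
(29473 - 11237) + h(-184) = (29473 - 11237) + (1 + (-184)**3 - 376*(-184) - 90*(-184)**2)/(8*(-94 - 184)) = 18236 + (1/8)*(1 - 6229504 + 69184 - 90*33856)/(-278) = 18236 + (1/8)*(-1/278)*(1 - 6229504 + 69184 - 3047040) = 18236 + (1/8)*(-1/278)*(-9207359) = 18236 + 9207359/2224 = 49764223/2224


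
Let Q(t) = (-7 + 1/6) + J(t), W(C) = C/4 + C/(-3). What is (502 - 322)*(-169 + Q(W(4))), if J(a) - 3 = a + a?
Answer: -31230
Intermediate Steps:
J(a) = 3 + 2*a (J(a) = 3 + (a + a) = 3 + 2*a)
W(C) = -C/12 (W(C) = C*(1/4) + C*(-1/3) = C/4 - C/3 = -C/12)
Q(t) = -23/6 + 2*t (Q(t) = (-7 + 1/6) + (3 + 2*t) = -41/6 + (3 + 2*t) = -23/6 + 2*t)
(502 - 322)*(-169 + Q(W(4))) = (502 - 322)*(-169 + (-23/6 + 2*(-1/12*4))) = 180*(-169 + (-23/6 + 2*(-1/3))) = 180*(-169 + (-23/6 - 2/3)) = 180*(-169 - 9/2) = 180*(-347/2) = -31230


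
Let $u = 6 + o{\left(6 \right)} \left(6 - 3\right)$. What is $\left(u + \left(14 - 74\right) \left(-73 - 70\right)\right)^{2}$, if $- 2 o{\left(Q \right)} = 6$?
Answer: $73564929$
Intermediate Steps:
$o{\left(Q \right)} = -3$ ($o{\left(Q \right)} = \left(- \frac{1}{2}\right) 6 = -3$)
$u = -3$ ($u = 6 - 3 \left(6 - 3\right) = 6 - 9 = -3$)
$\left(u + \left(14 - 74\right) \left(-73 - 70\right)\right)^{2} = \left(-3 + \left(14 - 74\right) \left(-73 - 70\right)\right)^{2} = \left(-3 - -8580\right)^{2} = \left(-3 + 8580\right)^{2} = 8577^{2} = 73564929$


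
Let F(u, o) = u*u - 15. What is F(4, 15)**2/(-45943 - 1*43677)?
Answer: -1/89620 ≈ -1.1158e-5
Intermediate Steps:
F(u, o) = -15 + u**2 (F(u, o) = u**2 - 15 = -15 + u**2)
F(4, 15)**2/(-45943 - 1*43677) = (-15 + 4**2)**2/(-45943 - 1*43677) = (-15 + 16)**2/(-45943 - 43677) = 1**2/(-89620) = 1*(-1/89620) = -1/89620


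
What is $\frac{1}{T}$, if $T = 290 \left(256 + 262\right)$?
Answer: $\frac{1}{150220} \approx 6.6569 \cdot 10^{-6}$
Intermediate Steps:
$T = 150220$ ($T = 290 \cdot 518 = 150220$)
$\frac{1}{T} = \frac{1}{150220}$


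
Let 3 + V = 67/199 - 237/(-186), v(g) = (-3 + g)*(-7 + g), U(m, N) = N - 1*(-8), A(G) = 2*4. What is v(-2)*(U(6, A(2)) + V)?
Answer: 8112105/12338 ≈ 657.49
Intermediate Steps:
A(G) = 8
U(m, N) = 8 + N (U(m, N) = N + 8 = 8 + N)
v(g) = (-7 + g)*(-3 + g)
V = -17139/12338 (V = -3 + (67/199 - 237/(-186)) = -3 + (67*(1/199) - 237*(-1/186)) = -3 + (67/199 + 79/62) = -3 + 19875/12338 = -17139/12338 ≈ -1.3891)
v(-2)*(U(6, A(2)) + V) = (21 + (-2)² - 10*(-2))*((8 + 8) - 17139/12338) = (21 + 4 + 20)*(16 - 17139/12338) = 45*(180269/12338) = 8112105/12338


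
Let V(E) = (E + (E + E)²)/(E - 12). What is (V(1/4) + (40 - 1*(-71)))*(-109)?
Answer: -568435/47 ≈ -12094.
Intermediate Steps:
V(E) = (E + 4*E²)/(-12 + E) (V(E) = (E + (2*E)²)/(-12 + E) = (E + 4*E²)/(-12 + E))
(V(1/4) + (40 - 1*(-71)))*(-109) = ((1 + 4/4)/(4*(-12 + 1/4)) + (40 - 1*(-71)))*(-109) = ((1 + 4*(¼))/(4*(-12 + ¼)) + (40 + 71))*(-109) = ((1 + 1)/(4*(-47/4)) + 111)*(-109) = ((¼)*(-4/47)*2 + 111)*(-109) = (-2/47 + 111)*(-109) = (5215/47)*(-109) = -568435/47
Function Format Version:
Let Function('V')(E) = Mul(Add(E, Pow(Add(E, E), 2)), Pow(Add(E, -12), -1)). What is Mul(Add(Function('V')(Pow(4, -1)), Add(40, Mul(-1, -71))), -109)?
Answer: Rational(-568435, 47) ≈ -12094.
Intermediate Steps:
Function('V')(E) = Mul(Pow(Add(-12, E), -1), Add(E, Mul(4, Pow(E, 2)))) (Function('V')(E) = Mul(Add(E, Pow(Mul(2, E), 2)), Pow(Add(-12, E), -1)) = Mul(Add(E, Mul(4, Pow(E, 2))), Pow(Add(-12, E), -1)) = Mul(Pow(Add(-12, E), -1), Add(E, Mul(4, Pow(E, 2)))))
Mul(Add(Function('V')(Pow(4, -1)), Add(40, Mul(-1, -71))), -109) = Mul(Add(Mul(Pow(4, -1), Pow(Add(-12, Pow(4, -1)), -1), Add(1, Mul(4, Pow(4, -1)))), Add(40, Mul(-1, -71))), -109) = Mul(Add(Mul(Rational(1, 4), Pow(Add(-12, Rational(1, 4)), -1), Add(1, Mul(4, Rational(1, 4)))), Add(40, 71)), -109) = Mul(Add(Mul(Rational(1, 4), Pow(Rational(-47, 4), -1), Add(1, 1)), 111), -109) = Mul(Add(Mul(Rational(1, 4), Rational(-4, 47), 2), 111), -109) = Mul(Add(Rational(-2, 47), 111), -109) = Mul(Rational(5215, 47), -109) = Rational(-568435, 47)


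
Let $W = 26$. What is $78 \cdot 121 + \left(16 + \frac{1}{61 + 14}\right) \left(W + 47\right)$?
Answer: $\frac{795523}{75} \approx 10607.0$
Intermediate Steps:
$78 \cdot 121 + \left(16 + \frac{1}{61 + 14}\right) \left(W + 47\right) = 78 \cdot 121 + \left(16 + \frac{1}{61 + 14}\right) \left(26 + 47\right) = 9438 + \left(16 + \frac{1}{75}\right) 73 = 9438 + \frac{1201}{75} \cdot 73 = 9438 + \frac{87673}{75} = \frac{795523}{75}$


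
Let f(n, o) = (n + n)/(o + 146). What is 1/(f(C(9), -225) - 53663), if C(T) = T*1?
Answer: -79/4239395 ≈ -1.8635e-5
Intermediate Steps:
C(T) = T
f(n, o) = 2*n/(146 + o) (f(n, o) = (2*n)/(146 + o) = 2*n/(146 + o))
1/(f(C(9), -225) - 53663) = 1/(2*9/(146 - 225) - 53663) = 1/(2*9/(-79) - 53663) = 1/(2*9*(-1/79) - 53663) = 1/(-18/79 - 53663) = 1/(-4239395/79) = -79/4239395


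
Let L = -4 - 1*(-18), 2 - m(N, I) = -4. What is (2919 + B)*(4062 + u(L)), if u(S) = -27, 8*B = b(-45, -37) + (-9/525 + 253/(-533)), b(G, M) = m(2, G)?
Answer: 219773495229/18655 ≈ 1.1781e+7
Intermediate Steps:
m(N, I) = 6 (m(N, I) = 2 - 1*(-4) = 2 + 4 = 6)
b(G, M) = 6
L = 14 (L = -4 + 18 = 14)
B = 64222/93275 (B = (6 + (-9/525 + 253/(-533)))/8 = (6 + (-9*1/525 + 253*(-1/533)))/8 = (6 + (-3/175 - 253/533))/8 = (6 - 45874/93275)/8 = (1/8)*(513776/93275) = 64222/93275 ≈ 0.68852)
(2919 + B)*(4062 + u(L)) = (2919 + 64222/93275)*(4062 - 27) = (272333947/93275)*4035 = 219773495229/18655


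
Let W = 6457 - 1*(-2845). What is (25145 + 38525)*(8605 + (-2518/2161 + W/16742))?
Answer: 9910306039228960/18089731 ≈ 5.4784e+8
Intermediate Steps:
W = 9302 (W = 6457 + 2845 = 9302)
(25145 + 38525)*(8605 + (-2518/2161 + W/16742)) = (25145 + 38525)*(8605 + (-2518/2161 + 9302/16742)) = 63670*(8605 + (-2518*1/2161 + 9302*(1/16742))) = 63670*(8605 + (-2518/2161 + 4651/8371)) = 63670*(8605 - 11027367/18089731) = 63670*(155651107888/18089731) = 9910306039228960/18089731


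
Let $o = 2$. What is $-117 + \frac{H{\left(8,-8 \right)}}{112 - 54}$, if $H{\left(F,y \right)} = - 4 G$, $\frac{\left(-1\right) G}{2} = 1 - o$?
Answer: $- \frac{3397}{29} \approx -117.14$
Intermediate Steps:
$G = 2$ ($G = - 2 \left(1 - 2\right) = \left(-2\right) \left(-1\right) = 2$)
$H{\left(F,y \right)} = -8$ ($H{\left(F,y \right)} = \left(-4\right) 2 = -8$)
$-117 + \frac{H{\left(8,-8 \right)}}{112 - 54} = -117 - \frac{8}{112 - 54} = -117 - \frac{8}{58} = -117 - \frac{4}{29} = - \frac{3397}{29}$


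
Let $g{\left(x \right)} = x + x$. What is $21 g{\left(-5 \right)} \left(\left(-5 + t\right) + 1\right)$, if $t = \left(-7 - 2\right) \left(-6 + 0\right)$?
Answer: $-10500$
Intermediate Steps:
$g{\left(x \right)} = 2 x$
$t = 54$ ($t = \left(-9\right) \left(-6\right) = 54$)
$21 g{\left(-5 \right)} \left(\left(-5 + t\right) + 1\right) = 21 \cdot 2 \left(-5\right) \left(\left(-5 + 54\right) + 1\right) = 21 \left(-10\right) \left(49 + 1\right) = \left(-210\right) 50 = -10500$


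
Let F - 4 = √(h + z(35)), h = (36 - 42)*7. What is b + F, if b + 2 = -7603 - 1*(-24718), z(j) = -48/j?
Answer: 17117 + I*√53130/35 ≈ 17117.0 + 6.5857*I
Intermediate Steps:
h = -42 (h = -6*7 = -42)
b = 17113 (b = -2 + (-7603 - 1*(-24718)) = -2 + (-7603 + 24718) = -2 + 17115 = 17113)
F = 4 + I*√53130/35 (F = 4 + √(-42 - 48/35) = 4 + √(-1518/35) = 4 + I*√53130/35 ≈ 4.0 + 6.5857*I)
b + F = 17113 + (4 + I*√53130/35) = 17117 + I*√53130/35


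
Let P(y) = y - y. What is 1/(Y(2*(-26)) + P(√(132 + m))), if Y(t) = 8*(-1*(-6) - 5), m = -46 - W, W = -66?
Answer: ⅛ ≈ 0.12500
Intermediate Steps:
m = 20 (m = -46 - 1*(-66) = -46 + 66 = 20)
Y(t) = 8 (Y(t) = 8*(6 - 5) = 8*1 = 8)
P(y) = 0
1/(Y(2*(-26)) + P(√(132 + m))) = 1/(8 + 0) = 1/8 = ⅛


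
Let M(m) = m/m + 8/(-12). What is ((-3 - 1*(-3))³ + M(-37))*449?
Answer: 449/3 ≈ 149.67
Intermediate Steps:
M(m) = ⅓ (M(m) = 1 + 8*(-1/12) = 1 - ⅔ = ⅓)
((-3 - 1*(-3))³ + M(-37))*449 = ((-3 - 1*(-3))³ + ⅓)*449 = ((-3 + 3)³ + ⅓)*449 = (0³ + ⅓)*449 = (0 + ⅓)*449 = (⅓)*449 = 449/3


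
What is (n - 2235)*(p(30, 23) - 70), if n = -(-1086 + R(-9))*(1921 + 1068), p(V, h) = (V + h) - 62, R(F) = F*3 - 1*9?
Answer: -264762417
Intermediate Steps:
R(F) = -9 + 3*F (R(F) = 3*F - 9 = -9 + 3*F)
p(V, h) = -62 + V + h
n = 3353658 (n = -(-1086 + (-9 + 3*(-9)))*(1921 + 1068) = -(-1086 + (-9 - 27))*2989 = -(-1086 - 36)*2989 = -(-1122)*2989 = -1*(-3353658) = 3353658)
(n - 2235)*(p(30, 23) - 70) = (3353658 - 2235)*((-62 + 30 + 23) - 70) = 3351423*(-9 - 70) = 3351423*(-79) = -264762417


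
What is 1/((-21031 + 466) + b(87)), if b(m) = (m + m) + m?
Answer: -1/20304 ≈ -4.9251e-5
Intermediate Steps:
b(m) = 3*m (b(m) = 2*m + m = 3*m)
1/((-21031 + 466) + b(87)) = 1/((-21031 + 466) + 3*87) = 1/(-20565 + 261) = 1/(-20304) = -1/20304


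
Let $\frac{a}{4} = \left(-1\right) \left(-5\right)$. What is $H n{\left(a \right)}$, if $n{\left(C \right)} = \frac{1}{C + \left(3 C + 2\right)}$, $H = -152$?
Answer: $- \frac{76}{41} \approx -1.8537$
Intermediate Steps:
$a = 20$ ($a = 4 \left(\left(-1\right) \left(-5\right)\right) = 4 \cdot 5 = 20$)
$n{\left(C \right)} = \frac{1}{2 + 4 C}$ ($n{\left(C \right)} = \frac{1}{C + \left(2 + 3 C\right)} = \frac{1}{2 + 4 C}$)
$H n{\left(a \right)} = - 152 \frac{1}{2 \left(1 + 2 \cdot 20\right)} = - 152 \frac{1}{2 \left(1 + 40\right)} = - 152 \frac{1}{2 \cdot 41} = - 152 \cdot \frac{1}{2} \cdot \frac{1}{41} = \left(-152\right) \frac{1}{82} = - \frac{76}{41}$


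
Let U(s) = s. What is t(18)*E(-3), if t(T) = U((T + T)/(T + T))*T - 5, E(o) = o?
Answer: -39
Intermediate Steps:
t(T) = -5 + T (t(T) = ((T + T)/(T + T))*T - 5 = ((2*T)/((2*T)))*T - 5 = ((2*T)*(1/(2*T)))*T - 5 = 1*T - 5 = T - 5 = -5 + T)
t(18)*E(-3) = (-5 + 18)*(-3) = 13*(-3) = -39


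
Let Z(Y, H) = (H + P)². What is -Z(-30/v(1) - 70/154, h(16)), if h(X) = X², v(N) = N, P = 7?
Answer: -69169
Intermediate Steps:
Z(Y, H) = (7 + H)² (Z(Y, H) = (H + 7)² = (7 + H)²)
-Z(-30/v(1) - 70/154, h(16)) = -(7 + 16²)² = -(7 + 256)² = -1*263² = -1*69169 = -69169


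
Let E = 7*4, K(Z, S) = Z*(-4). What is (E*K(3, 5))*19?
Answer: -6384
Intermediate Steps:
K(Z, S) = -4*Z
E = 28
(E*K(3, 5))*19 = (28*(-4*3))*19 = (28*(-12))*19 = -336*19 = -6384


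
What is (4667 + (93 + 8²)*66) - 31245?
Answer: -16216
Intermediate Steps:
(4667 + (93 + 8²)*66) - 31245 = (4667 + (93 + 64)*66) - 31245 = (4667 + 157*66) - 31245 = (4667 + 10362) - 31245 = 15029 - 31245 = -16216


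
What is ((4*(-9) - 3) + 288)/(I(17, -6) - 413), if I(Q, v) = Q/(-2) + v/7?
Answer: -1162/1971 ≈ -0.58955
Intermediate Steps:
I(Q, v) = -Q/2 + v/7 (I(Q, v) = Q*(-½) + v*(⅐) = -Q/2 + v/7)
((4*(-9) - 3) + 288)/(I(17, -6) - 413) = ((4*(-9) - 3) + 288)/((-½*17 + (⅐)*(-6)) - 413) = ((-36 - 3) + 288)/((-17/2 - 6/7) - 413) = (-39 + 288)/(-131/14 - 413) = 249/(-5913/14) = 249*(-14/5913) = -1162/1971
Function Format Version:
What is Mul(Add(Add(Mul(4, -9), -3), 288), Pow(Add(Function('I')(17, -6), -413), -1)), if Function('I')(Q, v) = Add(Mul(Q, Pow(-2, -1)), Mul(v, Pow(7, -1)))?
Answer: Rational(-1162, 1971) ≈ -0.58955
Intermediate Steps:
Function('I')(Q, v) = Add(Mul(Rational(-1, 2), Q), Mul(Rational(1, 7), v)) (Function('I')(Q, v) = Add(Mul(Q, Rational(-1, 2)), Mul(v, Rational(1, 7))) = Add(Mul(Rational(-1, 2), Q), Mul(Rational(1, 7), v)))
Mul(Add(Add(Mul(4, -9), -3), 288), Pow(Add(Function('I')(17, -6), -413), -1)) = Mul(Add(Add(Mul(4, -9), -3), 288), Pow(Add(Add(Mul(Rational(-1, 2), 17), Mul(Rational(1, 7), -6)), -413), -1)) = Mul(Add(Add(-36, -3), 288), Pow(Add(Add(Rational(-17, 2), Rational(-6, 7)), -413), -1)) = Mul(Add(-39, 288), Pow(Add(Rational(-131, 14), -413), -1)) = Mul(249, Pow(Rational(-5913, 14), -1)) = Mul(249, Rational(-14, 5913)) = Rational(-1162, 1971)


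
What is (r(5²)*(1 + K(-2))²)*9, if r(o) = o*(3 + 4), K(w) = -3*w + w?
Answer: 39375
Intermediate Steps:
K(w) = -2*w
r(o) = 7*o (r(o) = o*7 = 7*o)
(r(5²)*(1 + K(-2))²)*9 = ((7*5²)*(1 - 2*(-2))²)*9 = ((7*25)*(1 + 4)²)*9 = (175*5²)*9 = (175*25)*9 = 4375*9 = 39375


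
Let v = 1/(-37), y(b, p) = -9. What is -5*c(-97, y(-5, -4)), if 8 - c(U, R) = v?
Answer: -1485/37 ≈ -40.135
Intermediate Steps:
v = -1/37 ≈ -0.027027
c(U, R) = 297/37 (c(U, R) = 8 - 1*(-1/37) = 8 + 1/37 = 297/37)
-5*c(-97, y(-5, -4)) = -5*297/37 = -1485/37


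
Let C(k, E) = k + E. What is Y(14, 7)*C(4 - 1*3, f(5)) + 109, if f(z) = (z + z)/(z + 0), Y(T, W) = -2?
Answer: 103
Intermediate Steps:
f(z) = 2 (f(z) = (2*z)/z = 2)
C(k, E) = E + k
Y(14, 7)*C(4 - 1*3, f(5)) + 109 = -2*(2 + (4 - 1*3)) + 109 = -2*(2 + (4 - 3)) + 109 = -2*(2 + 1) + 109 = -2*3 + 109 = -6 + 109 = 103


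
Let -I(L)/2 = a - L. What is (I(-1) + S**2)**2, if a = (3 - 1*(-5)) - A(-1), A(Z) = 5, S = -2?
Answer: 16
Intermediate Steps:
a = 3 (a = (3 - 1*(-5)) - 1*5 = (3 + 5) - 5 = 8 - 5 = 3)
I(L) = -6 + 2*L (I(L) = -2*(3 - L) = -6 + 2*L)
(I(-1) + S**2)**2 = ((-6 + 2*(-1)) + (-2)**2)**2 = ((-6 - 2) + 4)**2 = (-8 + 4)**2 = (-4)**2 = 16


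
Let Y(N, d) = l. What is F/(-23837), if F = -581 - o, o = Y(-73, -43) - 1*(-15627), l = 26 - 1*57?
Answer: 16177/23837 ≈ 0.67865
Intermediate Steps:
l = -31 (l = 26 - 57 = -31)
Y(N, d) = -31
o = 15596 (o = -31 - 1*(-15627) = -31 + 15627 = 15596)
F = -16177 (F = -581 - 1*15596 = -581 - 15596 = -16177)
F/(-23837) = -16177/(-23837) = -16177*(-1/23837) = 16177/23837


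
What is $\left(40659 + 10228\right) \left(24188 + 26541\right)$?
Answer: $2581446623$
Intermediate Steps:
$\left(40659 + 10228\right) \left(24188 + 26541\right) = 50887 \cdot 50729 = 2581446623$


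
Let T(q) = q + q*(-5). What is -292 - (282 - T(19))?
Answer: -650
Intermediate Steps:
T(q) = -4*q (T(q) = q - 5*q = -4*q)
-292 - (282 - T(19)) = -292 - (282 - (-4)*19) = -292 - (282 - 1*(-76)) = -292 - (282 + 76) = -292 - 1*358 = -292 - 358 = -650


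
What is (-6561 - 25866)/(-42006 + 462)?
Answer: 3603/4616 ≈ 0.78055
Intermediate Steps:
(-6561 - 25866)/(-42006 + 462) = -32427/(-41544) = -32427*(-1/41544) = 3603/4616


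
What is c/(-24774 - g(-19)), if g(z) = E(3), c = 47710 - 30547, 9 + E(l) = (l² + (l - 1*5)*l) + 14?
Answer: -17163/24782 ≈ -0.69256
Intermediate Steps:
E(l) = 5 + l² + l*(-5 + l) (E(l) = -9 + ((l² + (l - 1*5)*l) + 14) = -9 + ((l² + (l - 5)*l) + 14) = -9 + ((l² + (-5 + l)*l) + 14) = -9 + ((l² + l*(-5 + l)) + 14) = -9 + (14 + l² + l*(-5 + l)) = 5 + l² + l*(-5 + l))
c = 17163
g(z) = 8 (g(z) = 5 - 5*3 + 2*3² = 5 - 15 + 2*9 = 5 - 15 + 18 = 8)
c/(-24774 - g(-19)) = 17163/(-24774 - 1*8) = 17163/(-24774 - 8) = 17163/(-24782) = 17163*(-1/24782) = -17163/24782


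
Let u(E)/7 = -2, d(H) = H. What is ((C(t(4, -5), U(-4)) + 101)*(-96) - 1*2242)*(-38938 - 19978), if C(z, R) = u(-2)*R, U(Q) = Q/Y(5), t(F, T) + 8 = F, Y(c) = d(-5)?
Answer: 3199963624/5 ≈ 6.3999e+8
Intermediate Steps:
Y(c) = -5
u(E) = -14 (u(E) = 7*(-2) = -14)
t(F, T) = -8 + F
U(Q) = -Q/5 (U(Q) = Q/(-5) = Q*(-1/5) = -Q/5)
C(z, R) = -14*R
((C(t(4, -5), U(-4)) + 101)*(-96) - 1*2242)*(-38938 - 19978) = ((-(-14)*(-4)/5 + 101)*(-96) - 1*2242)*(-38938 - 19978) = ((-14*4/5 + 101)*(-96) - 2242)*(-58916) = ((-56/5 + 101)*(-96) - 2242)*(-58916) = ((449/5)*(-96) - 2242)*(-58916) = (-43104/5 - 2242)*(-58916) = -54314/5*(-58916) = 3199963624/5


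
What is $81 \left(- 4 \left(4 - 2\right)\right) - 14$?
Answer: $-662$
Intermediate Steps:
$81 \left(- 4 \left(4 - 2\right)\right) - 14 = 81 \left(\left(-4\right) 2\right) - 14 = 81 \left(-8\right) - 14 = -648 - 14 = -662$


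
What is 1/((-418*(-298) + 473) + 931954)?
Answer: 1/1056991 ≈ 9.4608e-7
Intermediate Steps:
1/((-418*(-298) + 473) + 931954) = 1/((124564 + 473) + 931954) = 1/(125037 + 931954) = 1/1056991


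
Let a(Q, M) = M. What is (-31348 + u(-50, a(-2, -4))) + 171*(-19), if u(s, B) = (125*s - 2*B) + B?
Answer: -40843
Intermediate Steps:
u(s, B) = -B + 125*s (u(s, B) = (-2*B + 125*s) + B = -B + 125*s)
(-31348 + u(-50, a(-2, -4))) + 171*(-19) = (-31348 + (-1*(-4) + 125*(-50))) + 171*(-19) = (-31348 + (4 - 6250)) - 3249 = (-31348 - 6246) - 3249 = -37594 - 3249 = -40843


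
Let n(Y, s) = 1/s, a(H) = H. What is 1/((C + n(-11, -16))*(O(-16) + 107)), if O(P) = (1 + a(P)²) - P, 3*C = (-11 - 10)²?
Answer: 4/223345 ≈ 1.7910e-5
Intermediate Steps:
C = 147 (C = (-11 - 10)²/3 = (⅓)*(-21)² = (⅓)*441 = 147)
O(P) = 1 + P² - P (O(P) = (1 + P²) - P = 1 + P² - P)
1/((C + n(-11, -16))*(O(-16) + 107)) = 1/((147 + 1/(-16))*((1 + (-16)² - 1*(-16)) + 107)) = 1/((147 - 1/16)*((1 + 256 + 16) + 107)) = 1/(2351*(273 + 107)/16) = 1/((2351/16)*380) = 1/(223345/4) = 4/223345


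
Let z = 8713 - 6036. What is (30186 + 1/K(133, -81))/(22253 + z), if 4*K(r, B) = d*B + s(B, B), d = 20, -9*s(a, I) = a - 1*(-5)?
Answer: 12161603/10044020 ≈ 1.2108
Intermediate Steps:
s(a, I) = -5/9 - a/9 (s(a, I) = -(a - 1*(-5))/9 = -(a + 5)/9 = -(5 + a)/9 = -5/9 - a/9)
K(r, B) = -5/36 + 179*B/36 (K(r, B) = (20*B + (-5/9 - B/9))/4 = (-5/9 + 179*B/9)/4 = -5/36 + 179*B/36)
z = 2677
(30186 + 1/K(133, -81))/(22253 + z) = (30186 + 1/(-5/36 + (179/36)*(-81)))/(22253 + 2677) = (30186 + 1/(-5/36 - 1611/4))/24930 = (30186 + 1/(-3626/9))*(1/24930) = (30186 - 9/3626)*(1/24930) = (109454427/3626)*(1/24930) = 12161603/10044020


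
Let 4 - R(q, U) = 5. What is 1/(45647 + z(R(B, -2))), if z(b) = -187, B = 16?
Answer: 1/45460 ≈ 2.1997e-5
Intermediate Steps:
R(q, U) = -1 (R(q, U) = 4 - 1*5 = 4 - 5 = -1)
1/(45647 + z(R(B, -2))) = 1/(45647 - 187) = 1/45460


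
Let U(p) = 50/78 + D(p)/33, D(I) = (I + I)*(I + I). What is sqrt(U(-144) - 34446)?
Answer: I*sqrt(5876779623)/429 ≈ 178.7*I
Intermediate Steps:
D(I) = 4*I**2 (D(I) = (2*I)*(2*I) = 4*I**2)
U(p) = 25/39 + 4*p**2/33 (U(p) = 50/78 + (4*p**2)/33 = 50*(1/78) + (4*p**2)*(1/33) = 25/39 + 4*p**2/33)
sqrt(U(-144) - 34446) = sqrt((25/39 + (4/33)*(-144)**2) - 34446) = sqrt((25/39 + (4/33)*20736) - 34446) = sqrt((25/39 + 27648/11) - 34446) = sqrt(1078547/429 - 34446) = sqrt(-13698787/429) = I*sqrt(5876779623)/429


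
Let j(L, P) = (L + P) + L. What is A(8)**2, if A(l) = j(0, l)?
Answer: 64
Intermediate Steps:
j(L, P) = P + 2*L
A(l) = l (A(l) = l + 2*0 = l + 0 = l)
A(8)**2 = 8**2 = 64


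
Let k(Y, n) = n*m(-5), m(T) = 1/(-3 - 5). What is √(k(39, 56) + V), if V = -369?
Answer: 2*I*√94 ≈ 19.391*I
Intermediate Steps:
m(T) = -⅛ (m(T) = 1/(-8) = -⅛)
k(Y, n) = -n/8 (k(Y, n) = n*(-⅛) = -n/8)
√(k(39, 56) + V) = √(-⅛*56 - 369) = √(-7 - 369) = √(-376) = 2*I*√94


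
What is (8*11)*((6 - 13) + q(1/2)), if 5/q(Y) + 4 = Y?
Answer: -5192/7 ≈ -741.71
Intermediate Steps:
q(Y) = 5/(-4 + Y)
(8*11)*((6 - 13) + q(1/2)) = (8*11)*((6 - 13) + 5/(-4 + 1/2)) = 88*(-7 + 5/(-4 + ½)) = 88*(-7 + 5/(-7/2)) = 88*(-7 + 5*(-2/7)) = 88*(-7 - 10/7) = 88*(-59/7) = -5192/7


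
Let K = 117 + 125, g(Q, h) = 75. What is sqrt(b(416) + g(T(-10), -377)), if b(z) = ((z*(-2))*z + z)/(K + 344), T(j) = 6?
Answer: I*sqrt(44205789)/293 ≈ 22.692*I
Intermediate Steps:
K = 242
b(z) = -z**2/293 + z/586 (b(z) = ((z*(-2))*z + z)/(242 + 344) = ((-2*z)*z + z)/586 = (-2*z**2 + z)*(1/586) = (z - 2*z**2)*(1/586) = -z**2/293 + z/586)
sqrt(b(416) + g(T(-10), -377)) = sqrt((1/586)*416*(1 - 2*416) + 75) = sqrt((1/586)*416*(1 - 832) + 75) = sqrt((1/586)*416*(-831) + 75) = sqrt(-172848/293 + 75) = sqrt(-150873/293) = I*sqrt(44205789)/293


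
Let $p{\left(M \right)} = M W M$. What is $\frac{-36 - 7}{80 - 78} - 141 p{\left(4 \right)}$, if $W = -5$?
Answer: $\frac{22517}{2} \approx 11259.0$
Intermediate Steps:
$p{\left(M \right)} = - 5 M^{2}$ ($p{\left(M \right)} = M \left(-5\right) M = - 5 M M = - 5 M^{2}$)
$\frac{-36 - 7}{80 - 78} - 141 p{\left(4 \right)} = \frac{-36 - 7}{80 - 78} - 141 \left(- 5 \cdot 4^{2}\right) = - \frac{43}{2} - 141 \left(\left(-5\right) 16\right) = \left(-43\right) \frac{1}{2} - -11280 = - \frac{43}{2} + 11280 = \frac{22517}{2}$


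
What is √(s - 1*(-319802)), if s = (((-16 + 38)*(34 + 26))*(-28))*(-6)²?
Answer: I*√1010758 ≈ 1005.4*I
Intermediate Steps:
s = -1330560 (s = ((22*60)*(-28))*36 = (1320*(-28))*36 = -36960*36 = -1330560)
√(s - 1*(-319802)) = √(-1330560 - 1*(-319802)) = √(-1330560 + 319802) = √(-1010758) = I*√1010758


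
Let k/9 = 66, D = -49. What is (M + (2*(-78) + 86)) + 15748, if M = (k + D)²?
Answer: 312703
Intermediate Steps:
k = 594 (k = 9*66 = 594)
M = 297025 (M = (594 - 49)² = 545² = 297025)
(M + (2*(-78) + 86)) + 15748 = (297025 + (2*(-78) + 86)) + 15748 = (297025 + (-156 + 86)) + 15748 = (297025 - 70) + 15748 = 296955 + 15748 = 312703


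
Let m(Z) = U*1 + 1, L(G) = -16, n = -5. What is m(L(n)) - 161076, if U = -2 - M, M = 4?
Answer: -161081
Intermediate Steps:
U = -6 (U = -2 - 1*4 = -2 - 4 = -6)
m(Z) = -5 (m(Z) = -6*1 + 1 = -6 + 1 = -5)
m(L(n)) - 161076 = -5 - 161076 = -161081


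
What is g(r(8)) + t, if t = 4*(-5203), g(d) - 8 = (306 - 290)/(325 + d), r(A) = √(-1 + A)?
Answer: -1098635836/52809 - 8*√7/52809 ≈ -20804.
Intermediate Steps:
g(d) = 8 + 16/(325 + d) (g(d) = 8 + (306 - 290)/(325 + d) = 8 + 16/(325 + d))
t = -20812
g(r(8)) + t = 8*(327 + √(-1 + 8))/(325 + √(-1 + 8)) - 20812 = 8*(327 + √7)/(325 + √7) - 20812 = -20812 + 8*(327 + √7)/(325 + √7)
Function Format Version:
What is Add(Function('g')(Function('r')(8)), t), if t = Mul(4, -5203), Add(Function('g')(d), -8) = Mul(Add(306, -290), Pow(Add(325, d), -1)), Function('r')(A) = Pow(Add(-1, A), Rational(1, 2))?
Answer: Add(Rational(-1098635836, 52809), Mul(Rational(-8, 52809), Pow(7, Rational(1, 2)))) ≈ -20804.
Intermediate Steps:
Function('g')(d) = Add(8, Mul(16, Pow(Add(325, d), -1))) (Function('g')(d) = Add(8, Mul(Add(306, -290), Pow(Add(325, d), -1))) = Add(8, Mul(16, Pow(Add(325, d), -1))))
t = -20812
Add(Function('g')(Function('r')(8)), t) = Add(Mul(8, Pow(Add(325, Pow(Add(-1, 8), Rational(1, 2))), -1), Add(327, Pow(Add(-1, 8), Rational(1, 2)))), -20812) = Add(Mul(8, Pow(Add(325, Pow(7, Rational(1, 2))), -1), Add(327, Pow(7, Rational(1, 2)))), -20812) = Add(-20812, Mul(8, Pow(Add(325, Pow(7, Rational(1, 2))), -1), Add(327, Pow(7, Rational(1, 2)))))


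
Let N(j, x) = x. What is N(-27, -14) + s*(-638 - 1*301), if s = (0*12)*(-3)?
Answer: -14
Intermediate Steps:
s = 0 (s = 0*(-3) = 0)
N(-27, -14) + s*(-638 - 1*301) = -14 + 0*(-638 - 1*301) = -14 + 0*(-638 - 301) = -14 + 0*(-939) = -14 + 0 = -14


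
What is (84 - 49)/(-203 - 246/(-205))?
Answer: -175/1009 ≈ -0.17344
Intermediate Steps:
(84 - 49)/(-203 - 246/(-205)) = 35/(-203 - 246*(-1/205)) = 35/(-203 + 6/5) = 35/(-1009/5) = 35*(-5/1009) = -175/1009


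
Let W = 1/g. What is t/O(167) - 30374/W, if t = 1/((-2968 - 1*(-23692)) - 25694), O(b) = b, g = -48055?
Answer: 1211472136874299/829990 ≈ 1.4596e+9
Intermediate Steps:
t = -1/4970 (t = 1/((-2968 + 23692) - 25694) = 1/(20724 - 25694) = 1/(-4970) = -1/4970 ≈ -0.00020121)
W = -1/48055 (W = 1/(-48055) = -1/48055 ≈ -2.0810e-5)
t/O(167) - 30374/W = -1/4970/167 - 30374/(-1/48055) = -1/4970*1/167 - 30374*(-48055) = -1/829990 + 1459622570 = 1211472136874299/829990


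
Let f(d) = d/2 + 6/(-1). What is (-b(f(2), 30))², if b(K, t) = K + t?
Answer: 625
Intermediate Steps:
f(d) = -6 + d/2 (f(d) = d*(½) + 6*(-1) = d/2 - 6 = -6 + d/2)
(-b(f(2), 30))² = (-((-6 + (½)*2) + 30))² = (-((-6 + 1) + 30))² = (-(-5 + 30))² = (-1*25)² = (-25)² = 625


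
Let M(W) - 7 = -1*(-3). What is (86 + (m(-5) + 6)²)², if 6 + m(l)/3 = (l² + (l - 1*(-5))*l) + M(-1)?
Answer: 76300225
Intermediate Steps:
M(W) = 10 (M(W) = 7 - 1*(-3) = 7 + 3 = 10)
m(l) = 12 + 3*l² + 3*l*(5 + l) (m(l) = -18 + 3*((l² + (l - 1*(-5))*l) + 10) = -18 + 3*((l² + (l + 5)*l) + 10) = -18 + 3*((l² + (5 + l)*l) + 10) = -18 + 3*((l² + l*(5 + l)) + 10) = -18 + 3*(10 + l² + l*(5 + l)) = -18 + (30 + 3*l² + 3*l*(5 + l)) = 12 + 3*l² + 3*l*(5 + l))
(86 + (m(-5) + 6)²)² = (86 + ((12 + 6*(-5)² + 15*(-5)) + 6)²)² = (86 + ((12 + 6*25 - 75) + 6)²)² = (86 + ((12 + 150 - 75) + 6)²)² = (86 + (87 + 6)²)² = (86 + 93²)² = (86 + 8649)² = 8735² = 76300225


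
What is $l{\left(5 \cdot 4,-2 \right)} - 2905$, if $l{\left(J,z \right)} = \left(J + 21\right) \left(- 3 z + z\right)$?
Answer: $-2741$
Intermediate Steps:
$l{\left(J,z \right)} = - 2 z \left(21 + J\right)$ ($l{\left(J,z \right)} = \left(21 + J\right) \left(- 2 z\right) = - 2 z \left(21 + J\right)$)
$l{\left(5 \cdot 4,-2 \right)} - 2905 = \left(-2\right) \left(-2\right) \left(21 + 5 \cdot 4\right) - 2905 = \left(-2\right) \left(-2\right) \left(21 + 20\right) - 2905 = \left(-2\right) \left(-2\right) 41 - 2905 = 164 - 2905 = -2741$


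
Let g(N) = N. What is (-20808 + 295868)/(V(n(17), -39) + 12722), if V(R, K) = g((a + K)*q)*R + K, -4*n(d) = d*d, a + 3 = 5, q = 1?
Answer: 220048/12285 ≈ 17.912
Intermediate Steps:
a = 2 (a = -3 + 5 = 2)
n(d) = -d**2/4 (n(d) = -d*d/4 = -d**2/4)
V(R, K) = K + R*(2 + K) (V(R, K) = ((2 + K)*1)*R + K = (2 + K)*R + K = R*(2 + K) + K = K + R*(2 + K))
(-20808 + 295868)/(V(n(17), -39) + 12722) = (-20808 + 295868)/((-39 + (-1/4*17**2)*(2 - 39)) + 12722) = 275060/((-39 - 1/4*289*(-37)) + 12722) = 275060/((-39 - 289/4*(-37)) + 12722) = 275060/((-39 + 10693/4) + 12722) = 275060/(10537/4 + 12722) = 275060/(61425/4) = 275060*(4/61425) = 220048/12285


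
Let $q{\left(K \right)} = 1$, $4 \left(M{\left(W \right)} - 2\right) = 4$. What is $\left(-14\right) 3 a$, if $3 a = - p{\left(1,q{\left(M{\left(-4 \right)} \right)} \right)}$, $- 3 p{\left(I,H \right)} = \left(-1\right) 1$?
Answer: $\frac{14}{3} \approx 4.6667$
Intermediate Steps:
$M{\left(W \right)} = 3$ ($M{\left(W \right)} = 2 + \frac{1}{4} \cdot 4 = 2 + 1 = 3$)
$p{\left(I,H \right)} = \frac{1}{3}$ ($p{\left(I,H \right)} = - \frac{\left(-1\right) 1}{3} = \left(- \frac{1}{3}\right) \left(-1\right) = \frac{1}{3}$)
$a = - \frac{1}{9}$ ($a = \frac{\left(-1\right) \frac{1}{3}}{3} = \frac{1}{3} \left(- \frac{1}{3}\right) = - \frac{1}{9} \approx -0.11111$)
$\left(-14\right) 3 a = \left(-14\right) 3 \left(- \frac{1}{9}\right) = \left(-42\right) \left(- \frac{1}{9}\right) = \frac{14}{3}$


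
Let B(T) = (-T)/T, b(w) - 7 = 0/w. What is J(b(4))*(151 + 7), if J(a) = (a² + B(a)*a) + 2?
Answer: 6952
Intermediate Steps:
b(w) = 7 (b(w) = 7 + 0/w = 7 + 0 = 7)
B(T) = -1
J(a) = 2 + a² - a (J(a) = (a² - a) + 2 = 2 + a² - a)
J(b(4))*(151 + 7) = (2 + 7² - 1*7)*(151 + 7) = (2 + 49 - 7)*158 = 44*158 = 6952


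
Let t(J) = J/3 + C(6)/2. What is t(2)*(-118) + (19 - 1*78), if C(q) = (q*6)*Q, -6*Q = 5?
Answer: 4897/3 ≈ 1632.3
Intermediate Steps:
Q = -⅚ (Q = -⅙*5 = -⅚ ≈ -0.83333)
C(q) = -5*q (C(q) = (q*6)*(-⅚) = (6*q)*(-⅚) = -5*q)
t(J) = -15 + J/3 (t(J) = J/3 - 5*6/2 = J*(⅓) - 30*½ = J/3 - 15 = -15 + J/3)
t(2)*(-118) + (19 - 1*78) = (-15 + (⅓)*2)*(-118) + (19 - 1*78) = (-15 + ⅔)*(-118) + (19 - 78) = -43/3*(-118) - 59 = 5074/3 - 59 = 4897/3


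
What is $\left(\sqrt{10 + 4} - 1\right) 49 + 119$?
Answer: $70 + 49 \sqrt{14} \approx 253.34$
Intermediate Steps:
$\left(\sqrt{10 + 4} - 1\right) 49 + 119 = \left(\sqrt{14} - 1\right) 49 + 119 = \left(-1 + \sqrt{14}\right) 49 + 119 = \left(-49 + 49 \sqrt{14}\right) + 119 = 70 + 49 \sqrt{14}$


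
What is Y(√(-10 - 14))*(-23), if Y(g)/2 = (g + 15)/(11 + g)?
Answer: 46*(-2*√6 + 15*I)/(-11*I + 2*√6) ≈ -59.959 + 6.2166*I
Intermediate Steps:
Y(g) = 2*(15 + g)/(11 + g) (Y(g) = 2*((g + 15)/(11 + g)) = 2*((15 + g)/(11 + g)) = 2*(15 + g)/(11 + g))
Y(√(-10 - 14))*(-23) = (2*(15 + √(-10 - 14))/(11 + √(-10 - 14)))*(-23) = (2*(15 + √(-24))/(11 + √(-24)))*(-23) = (2*(15 + 2*I*√6)/(11 + 2*I*√6))*(-23) = -46*(15 + 2*I*√6)/(11 + 2*I*√6)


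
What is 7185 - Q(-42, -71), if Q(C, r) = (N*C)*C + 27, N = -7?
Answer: 19506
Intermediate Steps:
Q(C, r) = 27 - 7*C² (Q(C, r) = (-7*C)*C + 27 = -7*C² + 27 = 27 - 7*C²)
7185 - Q(-42, -71) = 7185 - (27 - 7*(-42)²) = 7185 - (27 - 7*1764) = 7185 - (27 - 12348) = 7185 - 1*(-12321) = 7185 + 12321 = 19506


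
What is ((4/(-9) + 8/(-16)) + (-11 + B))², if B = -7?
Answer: 116281/324 ≈ 358.89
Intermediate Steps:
((4/(-9) + 8/(-16)) + (-11 + B))² = ((4/(-9) + 8/(-16)) + (-11 - 7))² = ((4*(-⅑) + 8*(-1/16)) - 18)² = ((-4/9 - ½) - 18)² = (-17/18 - 18)² = (-341/18)² = 116281/324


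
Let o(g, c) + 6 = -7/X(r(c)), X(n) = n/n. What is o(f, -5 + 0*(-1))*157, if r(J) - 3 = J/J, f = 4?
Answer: -2041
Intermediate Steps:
r(J) = 4 (r(J) = 3 + J/J = 3 + 1 = 4)
X(n) = 1
o(g, c) = -13 (o(g, c) = -6 - 7/1 = -6 - 7*1 = -6 - 7 = -13)
o(f, -5 + 0*(-1))*157 = -13*157 = -2041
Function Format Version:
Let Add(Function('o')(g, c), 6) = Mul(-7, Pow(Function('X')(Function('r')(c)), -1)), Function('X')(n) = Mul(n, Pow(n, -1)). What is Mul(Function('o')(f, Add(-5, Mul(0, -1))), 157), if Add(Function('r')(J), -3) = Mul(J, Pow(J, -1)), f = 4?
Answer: -2041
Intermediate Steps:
Function('r')(J) = 4 (Function('r')(J) = Add(3, Mul(J, Pow(J, -1))) = Add(3, 1) = 4)
Function('X')(n) = 1
Function('o')(g, c) = -13 (Function('o')(g, c) = Add(-6, Mul(-7, Pow(1, -1))) = Add(-6, Mul(-7, 1)) = Add(-6, -7) = -13)
Mul(Function('o')(f, Add(-5, Mul(0, -1))), 157) = Mul(-13, 157) = -2041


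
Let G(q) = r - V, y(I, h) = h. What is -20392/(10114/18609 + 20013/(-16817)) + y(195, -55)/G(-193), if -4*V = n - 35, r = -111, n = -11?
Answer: 312704149903162/9914404171 ≈ 31540.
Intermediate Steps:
V = 23/2 (V = -(-11 - 35)/4 = -¼*(-46) = 23/2 ≈ 11.500)
G(q) = -245/2 (G(q) = -111 - 1*23/2 = -111 - 23/2 = -245/2)
-20392/(10114/18609 + 20013/(-16817)) + y(195, -55)/G(-193) = -20392/(10114/18609 + 20013/(-16817)) - 55/(-245/2) = -20392/(10114*(1/18609) + 20013*(-1/16817)) - 55*(-2/245) = -20392/(10114/18609 - 20013/16817) + 22/49 = -20392/(-202334779/312947553) + 22/49 = -20392*(-312947553/202334779) + 22/49 = 6381626500776/202334779 + 22/49 = 312704149903162/9914404171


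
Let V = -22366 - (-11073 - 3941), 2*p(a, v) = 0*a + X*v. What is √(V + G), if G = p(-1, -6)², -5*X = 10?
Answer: 2*I*√1829 ≈ 85.534*I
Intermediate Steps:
X = -2 (X = -⅕*10 = -2)
p(a, v) = -v (p(a, v) = (0*a - 2*v)/2 = (0 - 2*v)/2 = (-2*v)/2 = -v)
V = -7352 (V = -22366 - 1*(-15014) = -22366 + 15014 = -7352)
G = 36 (G = (-1*(-6))² = 6² = 36)
√(V + G) = √(-7352 + 36) = √(-7316) = 2*I*√1829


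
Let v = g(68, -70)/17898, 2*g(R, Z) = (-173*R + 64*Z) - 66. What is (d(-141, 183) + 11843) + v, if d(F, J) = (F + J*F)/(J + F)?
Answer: 1406314061/125286 ≈ 11225.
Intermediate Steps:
g(R, Z) = -33 + 32*Z - 173*R/2 (g(R, Z) = ((-173*R + 64*Z) - 66)/2 = (-66 - 173*R + 64*Z)/2 = -33 + 32*Z - 173*R/2)
d(F, J) = (F + F*J)/(F + J)
v = -8155/17898 (v = (-33 + 32*(-70) - 173/2*68)/17898 = (-33 - 2240 - 5882)*(1/17898) = -8155*1/17898 = -8155/17898 ≈ -0.45564)
(d(-141, 183) + 11843) + v = (-141*(1 + 183)/(-141 + 183) + 11843) - 8155/17898 = (-141*184/42 + 11843) - 8155/17898 = (-141*1/42*184 + 11843) - 8155/17898 = (-4324/7 + 11843) - 8155/17898 = 78577/7 - 8155/17898 = 1406314061/125286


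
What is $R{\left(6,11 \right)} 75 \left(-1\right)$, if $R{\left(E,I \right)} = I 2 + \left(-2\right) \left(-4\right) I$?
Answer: $-8250$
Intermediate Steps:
$R{\left(E,I \right)} = 10 I$ ($R{\left(E,I \right)} = 2 I + 8 I = 10 I$)
$R{\left(6,11 \right)} 75 \left(-1\right) = 10 \cdot 11 \cdot 75 \left(-1\right) = 110 \cdot 75 \left(-1\right) = 8250 \left(-1\right) = -8250$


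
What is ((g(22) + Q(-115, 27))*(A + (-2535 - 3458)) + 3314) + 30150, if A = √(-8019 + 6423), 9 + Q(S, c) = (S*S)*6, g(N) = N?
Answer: -475588995 + 158726*I*√399 ≈ -4.7559e+8 + 3.1705e+6*I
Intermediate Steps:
Q(S, c) = -9 + 6*S² (Q(S, c) = -9 + (S*S)*6 = -9 + S²*6 = -9 + 6*S²)
A = 2*I*√399 (A = √(-1596) = 2*I*√399 ≈ 39.95*I)
((g(22) + Q(-115, 27))*(A + (-2535 - 3458)) + 3314) + 30150 = ((22 + (-9 + 6*(-115)²))*(2*I*√399 + (-2535 - 3458)) + 3314) + 30150 = ((22 + (-9 + 6*13225))*(2*I*√399 - 5993) + 3314) + 30150 = ((22 + (-9 + 79350))*(-5993 + 2*I*√399) + 3314) + 30150 = ((22 + 79341)*(-5993 + 2*I*√399) + 3314) + 30150 = (79363*(-5993 + 2*I*√399) + 3314) + 30150 = ((-475622459 + 158726*I*√399) + 3314) + 30150 = (-475619145 + 158726*I*√399) + 30150 = -475588995 + 158726*I*√399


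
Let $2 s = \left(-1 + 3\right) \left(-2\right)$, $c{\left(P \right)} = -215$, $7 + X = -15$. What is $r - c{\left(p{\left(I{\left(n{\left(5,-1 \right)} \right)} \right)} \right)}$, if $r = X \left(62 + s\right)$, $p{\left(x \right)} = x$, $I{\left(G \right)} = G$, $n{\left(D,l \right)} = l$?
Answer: $-1105$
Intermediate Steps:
$X = -22$ ($X = -7 - 15 = -22$)
$s = -2$ ($s = \frac{\left(-1 + 3\right) \left(-2\right)}{2} = \frac{2 \left(-2\right)}{2} = \frac{1}{2} \left(-4\right) = -2$)
$r = -1320$ ($r = - 22 \left(62 - 2\right) = \left(-22\right) 60 = -1320$)
$r - c{\left(p{\left(I{\left(n{\left(5,-1 \right)} \right)} \right)} \right)} = -1320 - -215 = -1320 + 215 = -1105$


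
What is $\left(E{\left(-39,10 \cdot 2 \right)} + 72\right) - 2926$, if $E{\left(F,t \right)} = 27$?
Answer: $-2827$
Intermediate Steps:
$\left(E{\left(-39,10 \cdot 2 \right)} + 72\right) - 2926 = \left(27 + 72\right) - 2926 = 99 - 2926 = -2827$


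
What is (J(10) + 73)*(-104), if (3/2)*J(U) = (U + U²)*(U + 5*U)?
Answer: -465192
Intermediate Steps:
J(U) = 4*U*(U + U²) (J(U) = 2*((U + U²)*(U + 5*U))/3 = 2*((U + U²)*(6*U))/3 = 2*(6*U*(U + U²))/3 = 4*U*(U + U²))
(J(10) + 73)*(-104) = (4*10²*(1 + 10) + 73)*(-104) = (4*100*11 + 73)*(-104) = (4400 + 73)*(-104) = 4473*(-104) = -465192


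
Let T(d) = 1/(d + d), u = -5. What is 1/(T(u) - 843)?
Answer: -10/8431 ≈ -0.0011861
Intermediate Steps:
T(d) = 1/(2*d)
1/(T(u) - 843) = 1/((1/2)/(-5) - 843) = 1/((1/2)*(-1/5) - 843) = 1/(-1/10 - 843) = 1/(-8431/10) = -10/8431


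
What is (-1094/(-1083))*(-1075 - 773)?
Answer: -673904/361 ≈ -1866.8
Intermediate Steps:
(-1094/(-1083))*(-1075 - 773) = -1094*(-1/1083)*(-1848) = (1094/1083)*(-1848) = -673904/361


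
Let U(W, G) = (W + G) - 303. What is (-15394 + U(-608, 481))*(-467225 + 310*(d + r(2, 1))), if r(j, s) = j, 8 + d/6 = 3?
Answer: 7530720720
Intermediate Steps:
d = -30 (d = -48 + 6*3 = -48 + 18 = -30)
U(W, G) = -303 + G + W (U(W, G) = (G + W) - 303 = -303 + G + W)
(-15394 + U(-608, 481))*(-467225 + 310*(d + r(2, 1))) = (-15394 + (-303 + 481 - 608))*(-467225 + 310*(-30 + 2)) = (-15394 - 430)*(-467225 + 310*(-28)) = -15824*(-467225 - 8680) = -15824*(-475905) = 7530720720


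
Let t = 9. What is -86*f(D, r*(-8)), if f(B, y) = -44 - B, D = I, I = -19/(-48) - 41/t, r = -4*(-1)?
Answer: 246691/72 ≈ 3426.3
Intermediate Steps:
r = 4
I = -599/144 (I = -19/(-48) - 41/9 = -19*(-1/48) - 41*⅑ = 19/48 - 41/9 = -599/144 ≈ -4.1597)
D = -599/144 ≈ -4.1597
-86*f(D, r*(-8)) = -86*(-44 - 1*(-599/144)) = -86*(-44 + 599/144) = -86*(-5737/144) = 246691/72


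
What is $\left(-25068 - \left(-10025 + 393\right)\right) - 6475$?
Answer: $-21911$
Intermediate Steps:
$\left(-25068 - \left(-10025 + 393\right)\right) - 6475 = \left(-25068 - -9632\right) - 6475 = \left(-25068 + 9632\right) - 6475 = -15436 - 6475 = -21911$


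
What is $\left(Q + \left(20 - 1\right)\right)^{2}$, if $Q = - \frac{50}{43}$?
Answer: $\frac{588289}{1849} \approx 318.17$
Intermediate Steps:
$Q = - \frac{50}{43} \approx -1.1628$
$\left(Q + \left(20 - 1\right)\right)^{2} = \left(- \frac{50}{43} + \left(20 - 1\right)\right)^{2} = \left(- \frac{50}{43} + 19\right)^{2} = \left(\frac{767}{43}\right)^{2} = \frac{588289}{1849}$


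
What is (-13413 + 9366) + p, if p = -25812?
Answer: -29859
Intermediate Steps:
(-13413 + 9366) + p = (-13413 + 9366) - 25812 = -4047 - 25812 = -29859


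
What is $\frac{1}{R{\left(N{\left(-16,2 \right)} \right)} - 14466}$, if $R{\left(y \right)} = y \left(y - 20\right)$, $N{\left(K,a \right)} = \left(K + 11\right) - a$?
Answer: $- \frac{1}{14277} \approx -7.0043 \cdot 10^{-5}$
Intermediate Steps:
$N{\left(K,a \right)} = 11 + K - a$ ($N{\left(K,a \right)} = \left(11 + K\right) - a = 11 + K - a$)
$R{\left(y \right)} = y \left(-20 + y\right)$
$\frac{1}{R{\left(N{\left(-16,2 \right)} \right)} - 14466} = \frac{1}{\left(11 - 16 - 2\right) \left(-20 - 7\right) - 14466} = \frac{1}{- 7 \left(-20 - 7\right) - 14466} = \frac{1}{\left(-7\right) \left(-27\right) - 14466} = \frac{1}{189 - 14466} = \frac{1}{-14277} = - \frac{1}{14277}$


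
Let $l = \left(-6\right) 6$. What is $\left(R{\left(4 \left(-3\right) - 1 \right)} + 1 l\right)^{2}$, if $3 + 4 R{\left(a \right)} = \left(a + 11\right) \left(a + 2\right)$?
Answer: $\frac{15625}{16} \approx 976.56$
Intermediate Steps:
$l = -36$
$R{\left(a \right)} = - \frac{3}{4} + \frac{\left(2 + a\right) \left(11 + a\right)}{4}$ ($R{\left(a \right)} = - \frac{3}{4} + \frac{\left(a + 11\right) \left(a + 2\right)}{4} = - \frac{3}{4} + \frac{\left(11 + a\right) \left(2 + a\right)}{4} = - \frac{3}{4} + \frac{\left(2 + a\right) \left(11 + a\right)}{4}$)
$\left(R{\left(4 \left(-3\right) - 1 \right)} + 1 l\right)^{2} = \left(\left(\frac{19}{4} + \frac{\left(4 \left(-3\right) - 1\right)^{2}}{4} + \frac{13 \left(4 \left(-3\right) - 1\right)}{4}\right) + 1 \left(-36\right)\right)^{2} = \left(\left(\frac{19}{4} + \frac{\left(-12 - 1\right)^{2}}{4} + \frac{13 \left(-12 - 1\right)}{4}\right) - 36\right)^{2} = \left(\left(\frac{19}{4} + \frac{\left(-13\right)^{2}}{4} + \frac{13}{4} \left(-13\right)\right) - 36\right)^{2} = \left(\left(\frac{19}{4} + \frac{1}{4} \cdot 169 - \frac{169}{4}\right) - 36\right)^{2} = \left(\left(\frac{19}{4} + \frac{169}{4} - \frac{169}{4}\right) - 36\right)^{2} = \left(\frac{19}{4} - 36\right)^{2} = \left(- \frac{125}{4}\right)^{2} = \frac{15625}{16}$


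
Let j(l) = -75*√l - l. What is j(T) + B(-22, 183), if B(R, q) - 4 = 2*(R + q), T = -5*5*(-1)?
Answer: -74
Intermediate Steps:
T = 25 (T = -25*(-1) = 25)
B(R, q) = 4 + 2*R + 2*q (B(R, q) = 4 + 2*(R + q) = 4 + (2*R + 2*q) = 4 + 2*R + 2*q)
j(l) = -l - 75*√l
j(T) + B(-22, 183) = (-1*25 - 75*√25) + (4 + 2*(-22) + 2*183) = (-25 - 75*5) + (4 - 44 + 366) = (-25 - 375) + 326 = -400 + 326 = -74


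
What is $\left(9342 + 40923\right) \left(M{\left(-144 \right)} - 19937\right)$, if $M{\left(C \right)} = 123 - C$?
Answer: $-988712550$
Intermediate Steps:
$\left(9342 + 40923\right) \left(M{\left(-144 \right)} - 19937\right) = \left(9342 + 40923\right) \left(\left(123 - -144\right) - 19937\right) = 50265 \left(\left(123 + 144\right) - 19937\right) = 50265 \left(267 - 19937\right) = 50265 \left(-19670\right) = -988712550$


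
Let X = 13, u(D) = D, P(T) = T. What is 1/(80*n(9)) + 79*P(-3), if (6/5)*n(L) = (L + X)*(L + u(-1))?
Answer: -8342397/35200 ≈ -237.00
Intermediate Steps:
n(L) = 5*(-1 + L)*(13 + L)/6 (n(L) = 5*((L + 13)*(L - 1))/6 = 5*((13 + L)*(-1 + L))/6 = 5*((-1 + L)*(13 + L))/6 = 5*(-1 + L)*(13 + L)/6)
1/(80*n(9)) + 79*P(-3) = 1/(80*(-65/6 + 10*9 + (⅚)*9²)) + 79*(-3) = 1/(80*(-65/6 + 90 + (⅚)*81)) - 237 = 1/(80*(-65/6 + 90 + 135/2)) - 237 = 1/(80*(440/3)) - 237 = (1/80)*(3/440) - 237 = 3/35200 - 237 = -8342397/35200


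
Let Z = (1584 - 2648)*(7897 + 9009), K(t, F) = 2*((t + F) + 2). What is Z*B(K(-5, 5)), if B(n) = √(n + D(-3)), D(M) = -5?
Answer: -17987984*I ≈ -1.7988e+7*I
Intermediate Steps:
K(t, F) = 4 + 2*F + 2*t (K(t, F) = 2*((F + t) + 2) = 2*(2 + F + t) = 4 + 2*F + 2*t)
B(n) = √(-5 + n) (B(n) = √(n - 5) = √(-5 + n))
Z = -17987984 (Z = -1064*16906 = -17987984)
Z*B(K(-5, 5)) = -17987984*√(-5 + (4 + 2*5 + 2*(-5))) = -17987984*√(-5 + (4 + 10 - 10)) = -17987984*√(-5 + 4) = -17987984*I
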